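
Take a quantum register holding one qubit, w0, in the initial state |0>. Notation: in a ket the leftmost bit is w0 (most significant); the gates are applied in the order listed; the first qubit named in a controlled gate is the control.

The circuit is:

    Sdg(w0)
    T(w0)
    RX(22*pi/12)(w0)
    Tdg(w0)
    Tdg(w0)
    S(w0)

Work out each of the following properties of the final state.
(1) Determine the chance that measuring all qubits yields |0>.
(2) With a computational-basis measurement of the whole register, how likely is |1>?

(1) The probability of measuring |0> is sqrt(3)/4 + 1/2.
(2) A full measurement returns |1> with probability 1/2 - sqrt(3)/4.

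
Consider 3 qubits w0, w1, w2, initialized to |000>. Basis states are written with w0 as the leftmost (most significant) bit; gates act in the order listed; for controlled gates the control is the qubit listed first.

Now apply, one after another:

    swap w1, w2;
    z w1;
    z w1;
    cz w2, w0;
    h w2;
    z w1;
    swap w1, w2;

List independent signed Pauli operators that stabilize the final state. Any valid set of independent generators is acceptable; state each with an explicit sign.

One valid set of independent stabilizer generators is +IXI, +ZII, +IIZ (any independent generating set of the same group is equally correct).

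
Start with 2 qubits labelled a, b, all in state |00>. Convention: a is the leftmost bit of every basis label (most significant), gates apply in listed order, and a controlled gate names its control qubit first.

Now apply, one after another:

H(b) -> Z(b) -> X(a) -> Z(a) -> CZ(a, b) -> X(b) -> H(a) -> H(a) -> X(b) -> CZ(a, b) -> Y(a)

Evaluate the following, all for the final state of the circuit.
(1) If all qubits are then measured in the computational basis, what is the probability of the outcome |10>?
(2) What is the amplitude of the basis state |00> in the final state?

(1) The probability of measuring |10> is 0.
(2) The final state's coefficient on |00> equals sqrt(2)*I/2.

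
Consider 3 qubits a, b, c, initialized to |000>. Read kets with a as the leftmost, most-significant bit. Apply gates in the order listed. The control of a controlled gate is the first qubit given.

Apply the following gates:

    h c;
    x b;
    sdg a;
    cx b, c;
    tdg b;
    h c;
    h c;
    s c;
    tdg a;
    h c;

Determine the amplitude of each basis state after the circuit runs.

The resulting statevector has amplitude sqrt(2)/2 on |010>, (-1 + I)*exp(3*I*pi/4)/2 on |011>, and 0 on every other basis state.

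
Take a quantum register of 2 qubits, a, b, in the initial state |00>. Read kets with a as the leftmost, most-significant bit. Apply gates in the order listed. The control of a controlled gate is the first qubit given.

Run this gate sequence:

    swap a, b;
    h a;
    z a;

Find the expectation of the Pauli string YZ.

In the final state, YZ has expectation 0.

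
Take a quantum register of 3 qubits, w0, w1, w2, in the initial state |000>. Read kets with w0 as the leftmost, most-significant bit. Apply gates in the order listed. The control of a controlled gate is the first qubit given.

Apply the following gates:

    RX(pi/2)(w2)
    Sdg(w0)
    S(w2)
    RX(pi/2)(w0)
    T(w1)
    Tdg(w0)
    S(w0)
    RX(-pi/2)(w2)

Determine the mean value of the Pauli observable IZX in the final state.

The expectation value of IZX is 1.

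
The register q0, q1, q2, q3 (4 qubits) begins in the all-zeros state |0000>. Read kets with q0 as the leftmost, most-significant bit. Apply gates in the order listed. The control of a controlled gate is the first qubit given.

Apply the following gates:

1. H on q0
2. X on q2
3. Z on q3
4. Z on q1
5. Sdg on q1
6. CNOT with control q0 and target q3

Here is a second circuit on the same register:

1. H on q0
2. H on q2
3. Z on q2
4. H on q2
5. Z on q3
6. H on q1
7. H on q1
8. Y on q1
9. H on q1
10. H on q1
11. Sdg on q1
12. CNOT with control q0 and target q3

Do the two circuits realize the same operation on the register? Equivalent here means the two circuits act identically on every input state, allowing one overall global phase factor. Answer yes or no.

No: there is an input state on which the two circuits produce genuinely different outputs (not merely differing by a phase).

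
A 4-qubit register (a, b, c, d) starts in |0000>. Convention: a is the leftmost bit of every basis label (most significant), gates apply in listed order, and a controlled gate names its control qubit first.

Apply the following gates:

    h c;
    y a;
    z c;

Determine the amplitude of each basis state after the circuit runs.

After the circuit, the state carries amplitude sqrt(2)*I/2 on |1000>, -sqrt(2)*I/2 on |1010>, and 0 on every other basis state.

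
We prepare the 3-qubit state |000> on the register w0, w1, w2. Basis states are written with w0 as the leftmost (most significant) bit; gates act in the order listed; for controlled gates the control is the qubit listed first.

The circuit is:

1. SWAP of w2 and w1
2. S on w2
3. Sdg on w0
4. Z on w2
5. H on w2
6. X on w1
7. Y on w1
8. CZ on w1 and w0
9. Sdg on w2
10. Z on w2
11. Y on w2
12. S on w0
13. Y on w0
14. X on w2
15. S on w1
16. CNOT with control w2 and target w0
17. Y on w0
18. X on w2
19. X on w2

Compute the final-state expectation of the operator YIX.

The expectation value of YIX is 1.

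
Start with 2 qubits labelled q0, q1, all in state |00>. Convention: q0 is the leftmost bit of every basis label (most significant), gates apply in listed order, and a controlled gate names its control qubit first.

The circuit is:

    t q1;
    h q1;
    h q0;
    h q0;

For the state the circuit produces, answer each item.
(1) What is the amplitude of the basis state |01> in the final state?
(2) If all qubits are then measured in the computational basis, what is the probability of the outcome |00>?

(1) The amplitude on |01> is sqrt(2)/2. Key observation: steps 3-4 multiply out to the identity, so the circuit reduces to the remaining gates.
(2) The probability of measuring |00> is 1/2.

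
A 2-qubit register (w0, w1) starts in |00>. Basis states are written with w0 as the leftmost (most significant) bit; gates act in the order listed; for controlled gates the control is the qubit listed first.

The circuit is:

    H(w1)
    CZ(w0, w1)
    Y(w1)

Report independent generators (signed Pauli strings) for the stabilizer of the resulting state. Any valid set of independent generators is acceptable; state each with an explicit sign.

The stabilizer group can be generated by -IX, +ZI, among other valid generating sets.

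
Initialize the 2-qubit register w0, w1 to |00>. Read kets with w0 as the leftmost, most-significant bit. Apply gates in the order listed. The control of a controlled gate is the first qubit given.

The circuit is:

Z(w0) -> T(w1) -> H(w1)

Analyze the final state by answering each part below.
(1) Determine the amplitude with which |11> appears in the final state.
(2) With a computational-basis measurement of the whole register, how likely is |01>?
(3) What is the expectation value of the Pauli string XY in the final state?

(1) The final state's coefficient on |11> equals 0.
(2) Outcome |01> occurs with probability 1/2.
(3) The expectation value of XY is 0.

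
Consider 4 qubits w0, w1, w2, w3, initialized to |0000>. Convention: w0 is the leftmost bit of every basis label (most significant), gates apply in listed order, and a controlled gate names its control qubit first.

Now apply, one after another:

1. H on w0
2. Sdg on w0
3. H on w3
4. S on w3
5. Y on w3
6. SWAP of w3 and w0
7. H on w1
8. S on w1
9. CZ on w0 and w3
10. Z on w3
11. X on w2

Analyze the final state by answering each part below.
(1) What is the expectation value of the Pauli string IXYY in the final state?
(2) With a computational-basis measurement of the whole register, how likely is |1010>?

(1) The observable IXYY averages to 0.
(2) A full measurement returns |1010> with probability 1/8.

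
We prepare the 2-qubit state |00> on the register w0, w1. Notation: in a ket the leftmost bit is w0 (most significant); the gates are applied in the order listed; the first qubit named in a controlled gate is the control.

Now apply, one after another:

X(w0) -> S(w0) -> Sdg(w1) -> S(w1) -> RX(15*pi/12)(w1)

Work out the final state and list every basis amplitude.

After the circuit, the state carries amplitude 0 on |00>, 0 on |01>, -I*sqrt(2 - sqrt(2))/2 on |10>, sqrt(sqrt(2) + 2)/2 on |11>.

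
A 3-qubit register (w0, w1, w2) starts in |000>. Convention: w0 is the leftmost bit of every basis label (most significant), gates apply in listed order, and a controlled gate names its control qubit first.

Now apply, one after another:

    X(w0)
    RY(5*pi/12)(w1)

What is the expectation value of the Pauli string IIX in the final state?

In the final state, IIX has expectation 0.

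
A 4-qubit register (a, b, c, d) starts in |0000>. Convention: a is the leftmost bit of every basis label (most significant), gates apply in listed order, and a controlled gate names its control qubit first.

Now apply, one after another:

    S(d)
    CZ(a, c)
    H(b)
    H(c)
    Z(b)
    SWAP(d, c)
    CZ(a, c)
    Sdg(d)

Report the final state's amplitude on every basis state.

The final amplitudes are 1/2 on |0000>, -I/2 on |0001>, -1/2 on |0100>, I/2 on |0101>, and 0 on every other basis state.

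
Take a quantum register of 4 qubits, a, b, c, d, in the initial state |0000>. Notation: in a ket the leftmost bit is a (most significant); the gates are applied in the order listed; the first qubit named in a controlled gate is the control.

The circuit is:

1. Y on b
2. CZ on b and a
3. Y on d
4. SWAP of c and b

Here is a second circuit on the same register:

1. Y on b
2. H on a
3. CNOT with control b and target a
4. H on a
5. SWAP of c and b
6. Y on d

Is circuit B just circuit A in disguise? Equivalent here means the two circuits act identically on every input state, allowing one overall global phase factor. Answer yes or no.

Yes, they are equivalent — the unitaries differ by at most a global phase.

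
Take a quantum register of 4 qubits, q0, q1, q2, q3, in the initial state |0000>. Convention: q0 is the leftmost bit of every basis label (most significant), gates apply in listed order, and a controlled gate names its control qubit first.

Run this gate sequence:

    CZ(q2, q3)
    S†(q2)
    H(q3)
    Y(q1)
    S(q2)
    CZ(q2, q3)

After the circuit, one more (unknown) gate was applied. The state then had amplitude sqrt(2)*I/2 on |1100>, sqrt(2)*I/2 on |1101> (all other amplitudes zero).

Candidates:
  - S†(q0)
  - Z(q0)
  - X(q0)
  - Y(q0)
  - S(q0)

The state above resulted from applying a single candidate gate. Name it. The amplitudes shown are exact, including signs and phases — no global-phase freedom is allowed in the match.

The unique candidate consistent with the amplitudes is X(q0).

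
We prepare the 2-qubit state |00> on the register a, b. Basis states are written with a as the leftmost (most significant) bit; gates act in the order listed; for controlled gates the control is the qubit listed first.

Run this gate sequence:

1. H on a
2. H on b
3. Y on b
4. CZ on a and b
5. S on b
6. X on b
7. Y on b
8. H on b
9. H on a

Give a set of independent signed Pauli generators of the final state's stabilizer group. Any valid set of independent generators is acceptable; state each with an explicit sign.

The final state is stabilized by the group generated by +YZ, +ZX; other independent generating sets are equally valid.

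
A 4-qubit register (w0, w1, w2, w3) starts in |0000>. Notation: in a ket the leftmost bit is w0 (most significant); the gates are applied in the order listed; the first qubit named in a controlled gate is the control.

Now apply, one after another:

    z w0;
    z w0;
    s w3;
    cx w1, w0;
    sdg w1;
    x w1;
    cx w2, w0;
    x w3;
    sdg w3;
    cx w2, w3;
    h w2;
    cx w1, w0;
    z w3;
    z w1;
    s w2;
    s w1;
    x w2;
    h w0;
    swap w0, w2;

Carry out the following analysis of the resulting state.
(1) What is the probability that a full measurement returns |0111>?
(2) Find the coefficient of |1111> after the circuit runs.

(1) Outcome |0111> occurs with probability 1/4.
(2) The final state's coefficient on |1111> equals -1/2.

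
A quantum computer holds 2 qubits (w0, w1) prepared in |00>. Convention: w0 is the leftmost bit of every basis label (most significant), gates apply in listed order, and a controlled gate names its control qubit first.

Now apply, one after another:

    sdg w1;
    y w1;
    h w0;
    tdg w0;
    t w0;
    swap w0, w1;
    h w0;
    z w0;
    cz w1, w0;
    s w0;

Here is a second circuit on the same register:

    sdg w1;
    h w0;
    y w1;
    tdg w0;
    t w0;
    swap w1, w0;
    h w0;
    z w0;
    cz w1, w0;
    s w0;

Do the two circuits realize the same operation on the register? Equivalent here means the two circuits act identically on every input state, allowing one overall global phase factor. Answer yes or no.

Yes — the two circuits implement the same unitary up to a global phase.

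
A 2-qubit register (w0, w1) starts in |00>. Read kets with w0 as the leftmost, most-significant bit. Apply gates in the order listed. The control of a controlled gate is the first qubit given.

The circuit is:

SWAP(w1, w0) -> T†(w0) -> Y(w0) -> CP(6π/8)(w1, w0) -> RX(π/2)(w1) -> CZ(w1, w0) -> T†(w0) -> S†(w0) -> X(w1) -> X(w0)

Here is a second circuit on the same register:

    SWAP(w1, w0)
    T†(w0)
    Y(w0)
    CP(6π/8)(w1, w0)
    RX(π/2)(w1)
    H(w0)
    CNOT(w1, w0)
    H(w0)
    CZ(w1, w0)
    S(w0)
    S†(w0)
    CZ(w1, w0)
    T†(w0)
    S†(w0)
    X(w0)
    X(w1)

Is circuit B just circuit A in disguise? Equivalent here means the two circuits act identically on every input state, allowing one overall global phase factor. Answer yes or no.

Yes: on every input state the two circuits agree up to one overall phase factor.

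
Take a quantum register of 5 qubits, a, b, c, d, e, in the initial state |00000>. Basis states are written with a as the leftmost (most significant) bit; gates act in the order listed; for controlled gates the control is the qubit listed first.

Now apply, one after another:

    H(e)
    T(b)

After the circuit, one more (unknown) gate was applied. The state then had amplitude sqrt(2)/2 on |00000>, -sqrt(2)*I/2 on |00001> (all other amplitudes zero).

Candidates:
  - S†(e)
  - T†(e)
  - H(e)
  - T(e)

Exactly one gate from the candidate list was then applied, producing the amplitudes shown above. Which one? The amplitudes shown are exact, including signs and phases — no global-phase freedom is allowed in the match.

It was S†(e) that produced the state shown.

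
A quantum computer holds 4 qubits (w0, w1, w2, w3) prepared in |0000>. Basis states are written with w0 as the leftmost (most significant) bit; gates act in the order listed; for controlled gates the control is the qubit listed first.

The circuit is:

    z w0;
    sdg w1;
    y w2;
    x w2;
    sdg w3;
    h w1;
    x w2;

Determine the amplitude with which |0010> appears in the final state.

|0010> carries amplitude sqrt(2)*I/2 in the final state.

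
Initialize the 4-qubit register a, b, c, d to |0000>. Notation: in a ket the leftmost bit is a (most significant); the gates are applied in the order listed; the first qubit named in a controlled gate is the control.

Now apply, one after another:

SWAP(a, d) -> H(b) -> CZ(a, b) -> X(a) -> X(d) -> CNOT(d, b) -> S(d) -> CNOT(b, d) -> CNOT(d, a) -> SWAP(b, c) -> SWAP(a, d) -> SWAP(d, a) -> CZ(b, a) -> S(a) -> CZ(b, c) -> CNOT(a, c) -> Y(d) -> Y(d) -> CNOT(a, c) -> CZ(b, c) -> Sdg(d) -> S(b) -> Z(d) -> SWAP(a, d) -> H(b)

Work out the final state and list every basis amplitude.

The final amplitudes are -1/2 on |0011>, -1/2 on |0111>, -1/2 on |1000>, -1/2 on |1100>, and 0 on every other basis state. Key observation: gates 15-20 undo each other exactly, leaving only the rest of the circuit to track.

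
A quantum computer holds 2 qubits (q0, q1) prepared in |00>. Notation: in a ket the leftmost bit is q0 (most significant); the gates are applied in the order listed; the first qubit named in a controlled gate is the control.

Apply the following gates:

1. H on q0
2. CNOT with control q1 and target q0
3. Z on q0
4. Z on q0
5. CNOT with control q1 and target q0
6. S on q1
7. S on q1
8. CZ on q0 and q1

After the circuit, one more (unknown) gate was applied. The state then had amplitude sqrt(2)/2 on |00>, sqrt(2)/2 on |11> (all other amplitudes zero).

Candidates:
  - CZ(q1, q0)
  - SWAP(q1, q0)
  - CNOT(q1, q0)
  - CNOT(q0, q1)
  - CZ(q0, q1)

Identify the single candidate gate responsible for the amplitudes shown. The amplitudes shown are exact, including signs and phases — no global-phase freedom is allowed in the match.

It was CNOT(q0, q1) that produced the state shown. Key observation: gates 2-5 undo each other exactly, leaving only the rest of the circuit to track.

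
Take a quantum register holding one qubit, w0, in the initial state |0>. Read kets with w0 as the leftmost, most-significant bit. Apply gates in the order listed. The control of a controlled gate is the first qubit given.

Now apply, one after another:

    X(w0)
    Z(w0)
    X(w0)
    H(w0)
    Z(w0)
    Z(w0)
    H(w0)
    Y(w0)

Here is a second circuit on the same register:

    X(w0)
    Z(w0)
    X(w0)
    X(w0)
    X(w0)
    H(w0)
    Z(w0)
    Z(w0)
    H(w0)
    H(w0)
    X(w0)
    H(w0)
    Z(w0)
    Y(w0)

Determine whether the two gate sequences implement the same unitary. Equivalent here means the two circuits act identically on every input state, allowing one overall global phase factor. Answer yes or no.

Yes: on every input state the two circuits agree up to one overall phase factor.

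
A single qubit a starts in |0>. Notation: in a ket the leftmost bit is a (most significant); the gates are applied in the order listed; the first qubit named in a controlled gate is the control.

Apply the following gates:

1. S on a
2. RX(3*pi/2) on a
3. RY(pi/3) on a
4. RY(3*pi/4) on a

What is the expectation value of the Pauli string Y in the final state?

The observable Y averages to 1.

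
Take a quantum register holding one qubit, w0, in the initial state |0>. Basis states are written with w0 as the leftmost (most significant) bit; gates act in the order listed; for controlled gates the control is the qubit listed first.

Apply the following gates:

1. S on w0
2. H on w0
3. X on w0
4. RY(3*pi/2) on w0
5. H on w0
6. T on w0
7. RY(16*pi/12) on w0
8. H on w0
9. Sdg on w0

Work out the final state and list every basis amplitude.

The resulting statevector has amplitude -sqrt(3)/4 + 1/4 + exp(I*pi/4)/4 + sqrt(3)*exp(I*pi/4)/4 on |0>, -sqrt(3)*I/4 - sqrt(3)*exp(3*I*pi/4)/4 - I/4 + exp(3*I*pi/4)/4 on |1>.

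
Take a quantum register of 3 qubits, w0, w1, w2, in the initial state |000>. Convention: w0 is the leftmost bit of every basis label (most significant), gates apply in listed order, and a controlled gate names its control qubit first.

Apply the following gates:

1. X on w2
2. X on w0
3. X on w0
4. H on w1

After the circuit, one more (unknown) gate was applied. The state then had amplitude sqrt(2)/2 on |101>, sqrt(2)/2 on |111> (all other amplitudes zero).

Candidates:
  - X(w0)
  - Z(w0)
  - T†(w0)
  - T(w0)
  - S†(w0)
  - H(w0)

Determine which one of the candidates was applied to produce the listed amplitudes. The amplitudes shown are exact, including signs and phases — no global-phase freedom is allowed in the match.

The unique candidate consistent with the amplitudes is X(w0). Key observation: steps 2-3 multiply out to the identity, so the circuit reduces to the remaining gates.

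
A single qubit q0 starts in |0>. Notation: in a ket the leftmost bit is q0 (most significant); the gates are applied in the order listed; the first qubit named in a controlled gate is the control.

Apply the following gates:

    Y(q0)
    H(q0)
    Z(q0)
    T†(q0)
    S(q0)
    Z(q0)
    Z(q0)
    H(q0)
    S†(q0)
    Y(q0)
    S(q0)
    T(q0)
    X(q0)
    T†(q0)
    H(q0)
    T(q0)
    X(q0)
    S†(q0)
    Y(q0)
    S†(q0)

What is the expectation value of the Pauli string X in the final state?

In the final state, X has expectation -1/2.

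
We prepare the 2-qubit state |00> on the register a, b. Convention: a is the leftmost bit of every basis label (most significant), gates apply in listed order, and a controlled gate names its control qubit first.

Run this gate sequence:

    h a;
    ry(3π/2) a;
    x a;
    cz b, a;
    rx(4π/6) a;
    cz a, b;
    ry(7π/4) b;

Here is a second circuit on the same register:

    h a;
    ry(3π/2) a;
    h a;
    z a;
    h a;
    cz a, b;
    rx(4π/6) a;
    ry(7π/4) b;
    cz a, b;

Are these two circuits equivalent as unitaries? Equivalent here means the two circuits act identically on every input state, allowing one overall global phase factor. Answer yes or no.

No, they are not equivalent — no single phase factor reconciles the two unitaries.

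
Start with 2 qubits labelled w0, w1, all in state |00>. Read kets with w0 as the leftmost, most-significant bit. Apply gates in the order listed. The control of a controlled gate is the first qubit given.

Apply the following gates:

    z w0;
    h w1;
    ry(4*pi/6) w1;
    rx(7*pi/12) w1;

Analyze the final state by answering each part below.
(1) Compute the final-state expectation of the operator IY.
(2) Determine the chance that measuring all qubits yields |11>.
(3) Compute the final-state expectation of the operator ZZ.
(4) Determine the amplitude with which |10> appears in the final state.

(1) The observable IY averages to sqrt(6)/8 + 3*sqrt(2)/8.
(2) A full measurement returns |11> with probability 0.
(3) The expectation value of ZZ is -sqrt(6)/8 + 3*sqrt(2)/8.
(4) |10> carries amplitude 0 in the final state.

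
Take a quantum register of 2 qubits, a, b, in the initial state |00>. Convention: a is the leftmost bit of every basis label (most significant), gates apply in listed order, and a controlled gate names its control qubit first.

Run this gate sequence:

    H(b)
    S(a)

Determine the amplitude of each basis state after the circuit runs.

After the circuit, the state carries amplitude sqrt(2)/2 on |00>, sqrt(2)/2 on |01>, 0 on |10>, 0 on |11>.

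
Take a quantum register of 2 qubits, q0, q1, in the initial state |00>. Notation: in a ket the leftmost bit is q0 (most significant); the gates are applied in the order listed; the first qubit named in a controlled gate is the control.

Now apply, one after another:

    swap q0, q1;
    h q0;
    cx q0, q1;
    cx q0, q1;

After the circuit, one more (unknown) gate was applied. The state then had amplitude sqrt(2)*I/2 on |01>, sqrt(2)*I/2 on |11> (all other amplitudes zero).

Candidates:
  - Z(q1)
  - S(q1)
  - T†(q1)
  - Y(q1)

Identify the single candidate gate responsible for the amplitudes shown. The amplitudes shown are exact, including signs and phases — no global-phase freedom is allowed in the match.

It was Y(q1) that produced the state shown. Key observation: steps 3-4 multiply out to the identity, so the circuit reduces to the remaining gates.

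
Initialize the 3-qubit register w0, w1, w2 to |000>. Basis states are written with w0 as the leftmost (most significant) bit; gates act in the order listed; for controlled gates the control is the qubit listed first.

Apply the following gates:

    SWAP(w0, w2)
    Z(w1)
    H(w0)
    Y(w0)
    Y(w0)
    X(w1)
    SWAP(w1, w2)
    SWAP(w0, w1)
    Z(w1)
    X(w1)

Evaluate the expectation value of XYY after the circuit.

The expectation value of XYY is 0.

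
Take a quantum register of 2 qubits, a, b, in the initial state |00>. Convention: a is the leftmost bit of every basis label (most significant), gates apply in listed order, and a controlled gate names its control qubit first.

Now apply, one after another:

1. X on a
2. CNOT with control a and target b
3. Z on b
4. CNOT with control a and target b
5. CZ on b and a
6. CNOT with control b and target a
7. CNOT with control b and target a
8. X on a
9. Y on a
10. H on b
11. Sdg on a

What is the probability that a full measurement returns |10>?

The probability of measuring |10> is 1/2.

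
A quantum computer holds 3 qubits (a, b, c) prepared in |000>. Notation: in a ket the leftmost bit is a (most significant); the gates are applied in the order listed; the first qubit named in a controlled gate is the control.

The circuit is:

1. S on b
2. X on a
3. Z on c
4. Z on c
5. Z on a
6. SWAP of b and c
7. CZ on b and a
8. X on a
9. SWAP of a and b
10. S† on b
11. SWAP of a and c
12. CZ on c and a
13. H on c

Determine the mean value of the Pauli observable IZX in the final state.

The expectation value of IZX is 1.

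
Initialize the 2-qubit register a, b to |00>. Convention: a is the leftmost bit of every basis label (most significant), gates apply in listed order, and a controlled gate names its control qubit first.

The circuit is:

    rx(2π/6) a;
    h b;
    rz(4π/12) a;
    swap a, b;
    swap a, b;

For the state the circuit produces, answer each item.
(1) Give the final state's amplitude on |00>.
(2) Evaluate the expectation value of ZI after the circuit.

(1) The final state's coefficient on |00> equals -sqrt(6)*exp(5*I*pi/6)/4. Key observation: the block from step 4 through step 5 cancels to the identity and can be dropped.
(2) The expectation value of ZI is 1/2.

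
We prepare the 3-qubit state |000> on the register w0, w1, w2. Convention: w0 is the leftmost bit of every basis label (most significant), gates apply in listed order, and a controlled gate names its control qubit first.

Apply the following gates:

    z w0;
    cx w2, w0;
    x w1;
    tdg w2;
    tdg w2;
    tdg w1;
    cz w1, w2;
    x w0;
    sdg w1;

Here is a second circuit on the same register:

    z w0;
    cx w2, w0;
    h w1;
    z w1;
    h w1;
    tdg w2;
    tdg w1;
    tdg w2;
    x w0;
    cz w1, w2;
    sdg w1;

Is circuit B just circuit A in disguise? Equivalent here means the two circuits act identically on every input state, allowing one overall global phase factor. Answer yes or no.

Yes, they are equivalent — the unitaries differ by at most a global phase.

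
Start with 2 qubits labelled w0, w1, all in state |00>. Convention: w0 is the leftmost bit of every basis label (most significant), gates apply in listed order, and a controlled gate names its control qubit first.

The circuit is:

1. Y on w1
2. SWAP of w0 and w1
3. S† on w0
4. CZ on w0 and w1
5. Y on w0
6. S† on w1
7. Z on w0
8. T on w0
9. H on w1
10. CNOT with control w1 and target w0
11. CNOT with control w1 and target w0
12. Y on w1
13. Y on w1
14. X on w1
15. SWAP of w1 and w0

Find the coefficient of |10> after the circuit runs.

The amplitude on |10> is -sqrt(2)*I/2.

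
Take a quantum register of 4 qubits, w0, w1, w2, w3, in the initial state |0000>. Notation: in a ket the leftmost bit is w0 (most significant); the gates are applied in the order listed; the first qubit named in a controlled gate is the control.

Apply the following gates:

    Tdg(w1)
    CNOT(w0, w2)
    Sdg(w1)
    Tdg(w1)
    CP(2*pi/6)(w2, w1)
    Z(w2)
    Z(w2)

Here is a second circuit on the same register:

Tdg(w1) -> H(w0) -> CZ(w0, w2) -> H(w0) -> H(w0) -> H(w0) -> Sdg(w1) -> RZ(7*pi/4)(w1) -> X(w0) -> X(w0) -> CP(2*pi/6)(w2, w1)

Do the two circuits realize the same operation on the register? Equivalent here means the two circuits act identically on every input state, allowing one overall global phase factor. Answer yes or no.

No — the two circuits implement different unitaries, even allowing a global phase.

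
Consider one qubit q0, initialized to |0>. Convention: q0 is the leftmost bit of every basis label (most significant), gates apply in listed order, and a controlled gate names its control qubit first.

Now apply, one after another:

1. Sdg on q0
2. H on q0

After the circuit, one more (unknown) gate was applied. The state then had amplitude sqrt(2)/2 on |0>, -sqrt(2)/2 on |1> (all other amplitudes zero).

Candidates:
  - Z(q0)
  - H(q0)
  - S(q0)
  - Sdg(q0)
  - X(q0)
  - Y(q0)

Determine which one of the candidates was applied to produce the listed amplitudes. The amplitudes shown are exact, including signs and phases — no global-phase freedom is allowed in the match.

The applied gate was Z(q0).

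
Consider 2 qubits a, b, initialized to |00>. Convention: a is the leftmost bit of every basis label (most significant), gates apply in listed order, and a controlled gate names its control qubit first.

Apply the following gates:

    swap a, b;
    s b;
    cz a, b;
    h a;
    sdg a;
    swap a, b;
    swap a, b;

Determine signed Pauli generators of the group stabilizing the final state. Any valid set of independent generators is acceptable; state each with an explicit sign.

The stabilizer group can be generated by -YI, +IZ, among other valid generating sets. Key observation: the block from step 6 through step 7 cancels to the identity and can be dropped.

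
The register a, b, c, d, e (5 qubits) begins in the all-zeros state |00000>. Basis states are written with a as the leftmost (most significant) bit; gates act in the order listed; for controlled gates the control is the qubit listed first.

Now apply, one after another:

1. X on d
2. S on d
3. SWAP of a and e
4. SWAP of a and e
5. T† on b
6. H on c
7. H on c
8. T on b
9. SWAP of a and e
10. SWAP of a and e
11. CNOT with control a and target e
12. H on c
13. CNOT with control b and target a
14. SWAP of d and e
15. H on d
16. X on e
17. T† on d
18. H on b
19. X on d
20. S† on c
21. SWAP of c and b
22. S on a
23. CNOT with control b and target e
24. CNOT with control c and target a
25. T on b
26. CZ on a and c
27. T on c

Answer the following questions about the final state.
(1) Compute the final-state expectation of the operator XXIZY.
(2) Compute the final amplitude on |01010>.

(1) The observable XXIZY averages to 0.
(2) |01010> carries amplitude 0 in the final state.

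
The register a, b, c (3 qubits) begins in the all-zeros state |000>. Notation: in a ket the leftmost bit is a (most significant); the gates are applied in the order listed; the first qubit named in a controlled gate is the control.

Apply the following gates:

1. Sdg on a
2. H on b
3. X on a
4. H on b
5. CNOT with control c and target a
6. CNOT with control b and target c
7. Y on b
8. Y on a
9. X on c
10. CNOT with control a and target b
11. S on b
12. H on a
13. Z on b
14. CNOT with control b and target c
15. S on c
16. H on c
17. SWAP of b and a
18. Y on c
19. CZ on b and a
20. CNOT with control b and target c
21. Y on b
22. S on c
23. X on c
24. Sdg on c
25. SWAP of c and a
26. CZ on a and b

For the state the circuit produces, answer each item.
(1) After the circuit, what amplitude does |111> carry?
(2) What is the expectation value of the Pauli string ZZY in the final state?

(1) |111> carries amplitude 1/2 in the final state.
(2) The expectation value of ZZY is 0.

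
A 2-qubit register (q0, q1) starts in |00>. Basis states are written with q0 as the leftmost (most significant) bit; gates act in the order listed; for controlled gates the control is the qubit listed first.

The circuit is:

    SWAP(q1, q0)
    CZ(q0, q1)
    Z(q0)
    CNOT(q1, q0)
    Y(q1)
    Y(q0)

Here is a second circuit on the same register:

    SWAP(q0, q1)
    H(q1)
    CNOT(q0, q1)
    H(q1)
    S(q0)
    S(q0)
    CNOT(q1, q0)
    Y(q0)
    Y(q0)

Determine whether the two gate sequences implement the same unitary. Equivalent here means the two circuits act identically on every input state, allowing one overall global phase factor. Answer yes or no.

No, they are not equivalent — no single phase factor reconciles the two unitaries.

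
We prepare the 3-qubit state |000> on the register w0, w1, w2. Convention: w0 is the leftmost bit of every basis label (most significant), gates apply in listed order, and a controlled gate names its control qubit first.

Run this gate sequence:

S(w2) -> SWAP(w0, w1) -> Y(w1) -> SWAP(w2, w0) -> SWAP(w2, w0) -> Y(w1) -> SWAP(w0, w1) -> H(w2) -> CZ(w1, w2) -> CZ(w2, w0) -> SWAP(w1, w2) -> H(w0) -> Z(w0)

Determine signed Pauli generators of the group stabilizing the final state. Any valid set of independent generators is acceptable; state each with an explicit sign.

The final state is stabilized by the group generated by -XII, +IXI, +IIZ; other independent generating sets are equally valid. Key observation: gates 2-7 undo each other exactly, leaving only the rest of the circuit to track.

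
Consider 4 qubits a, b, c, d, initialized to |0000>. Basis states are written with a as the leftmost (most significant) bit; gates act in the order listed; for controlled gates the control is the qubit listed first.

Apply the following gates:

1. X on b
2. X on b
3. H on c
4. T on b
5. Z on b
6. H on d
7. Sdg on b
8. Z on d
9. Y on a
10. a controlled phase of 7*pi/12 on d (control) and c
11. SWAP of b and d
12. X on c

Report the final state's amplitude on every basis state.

After the circuit, the state carries amplitude I/2 on |1000>, I/2 on |1010>, exp(I*pi/12)/2 on |1100>, -I/2 on |1110>, and 0 on every other basis state.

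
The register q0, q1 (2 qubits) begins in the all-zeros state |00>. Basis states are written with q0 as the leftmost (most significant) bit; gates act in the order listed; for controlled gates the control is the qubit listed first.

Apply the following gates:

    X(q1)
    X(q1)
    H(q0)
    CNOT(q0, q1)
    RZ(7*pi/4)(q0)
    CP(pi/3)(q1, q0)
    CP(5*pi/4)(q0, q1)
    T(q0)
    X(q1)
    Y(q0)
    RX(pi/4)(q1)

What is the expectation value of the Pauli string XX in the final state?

The expectation value of XX is -sqrt(6)/4 + sqrt(2)/4. Key observation: the block from step 1 through step 2 cancels to the identity and can be dropped.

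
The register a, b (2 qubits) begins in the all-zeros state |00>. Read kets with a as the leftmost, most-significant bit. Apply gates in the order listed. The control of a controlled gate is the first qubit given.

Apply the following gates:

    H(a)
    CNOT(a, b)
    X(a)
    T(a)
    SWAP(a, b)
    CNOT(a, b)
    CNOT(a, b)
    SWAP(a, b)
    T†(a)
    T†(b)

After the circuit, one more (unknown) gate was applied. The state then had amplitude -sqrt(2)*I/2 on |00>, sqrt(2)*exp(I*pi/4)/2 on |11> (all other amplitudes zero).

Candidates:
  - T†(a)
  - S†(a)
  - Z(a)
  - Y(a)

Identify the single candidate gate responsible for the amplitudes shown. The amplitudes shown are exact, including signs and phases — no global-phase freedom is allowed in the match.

The applied gate was Y(a). Key observation: steps 4-9 multiply out to the identity, so the circuit reduces to the remaining gates.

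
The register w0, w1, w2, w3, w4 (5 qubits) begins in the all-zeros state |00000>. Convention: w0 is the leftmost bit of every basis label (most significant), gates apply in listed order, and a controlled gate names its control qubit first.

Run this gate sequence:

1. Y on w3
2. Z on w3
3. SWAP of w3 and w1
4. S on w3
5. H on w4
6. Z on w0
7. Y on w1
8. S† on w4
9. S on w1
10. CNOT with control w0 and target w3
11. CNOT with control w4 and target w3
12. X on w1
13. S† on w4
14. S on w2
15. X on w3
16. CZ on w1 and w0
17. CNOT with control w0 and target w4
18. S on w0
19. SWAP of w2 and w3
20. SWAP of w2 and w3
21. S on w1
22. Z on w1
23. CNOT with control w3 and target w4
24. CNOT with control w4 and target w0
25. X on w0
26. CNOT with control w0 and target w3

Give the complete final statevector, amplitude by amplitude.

The resulting statevector has amplitude -sqrt(2)*I/2 on |01001>, sqrt(2)*I/2 on |01011>, and 0 on every other basis state.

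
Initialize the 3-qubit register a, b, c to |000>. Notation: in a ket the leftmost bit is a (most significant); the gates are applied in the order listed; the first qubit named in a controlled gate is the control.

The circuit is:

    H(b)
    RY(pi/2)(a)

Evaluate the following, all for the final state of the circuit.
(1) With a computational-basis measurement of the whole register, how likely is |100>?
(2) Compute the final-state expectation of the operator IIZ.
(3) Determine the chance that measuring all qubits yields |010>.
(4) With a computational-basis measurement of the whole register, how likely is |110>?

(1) The probability of measuring |100> is 1/4.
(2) The observable IIZ averages to 1.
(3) A full measurement returns |010> with probability 1/4.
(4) The probability of measuring |110> is 1/4.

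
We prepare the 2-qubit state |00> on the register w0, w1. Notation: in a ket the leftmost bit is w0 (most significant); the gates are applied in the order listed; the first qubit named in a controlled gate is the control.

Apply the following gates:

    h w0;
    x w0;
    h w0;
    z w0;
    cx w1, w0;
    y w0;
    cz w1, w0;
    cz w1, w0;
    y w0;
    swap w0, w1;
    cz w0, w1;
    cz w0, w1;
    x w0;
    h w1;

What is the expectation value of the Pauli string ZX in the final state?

In the final state, ZX has expectation -1. Key observation: gates 1-4 undo each other exactly, leaving only the rest of the circuit to track.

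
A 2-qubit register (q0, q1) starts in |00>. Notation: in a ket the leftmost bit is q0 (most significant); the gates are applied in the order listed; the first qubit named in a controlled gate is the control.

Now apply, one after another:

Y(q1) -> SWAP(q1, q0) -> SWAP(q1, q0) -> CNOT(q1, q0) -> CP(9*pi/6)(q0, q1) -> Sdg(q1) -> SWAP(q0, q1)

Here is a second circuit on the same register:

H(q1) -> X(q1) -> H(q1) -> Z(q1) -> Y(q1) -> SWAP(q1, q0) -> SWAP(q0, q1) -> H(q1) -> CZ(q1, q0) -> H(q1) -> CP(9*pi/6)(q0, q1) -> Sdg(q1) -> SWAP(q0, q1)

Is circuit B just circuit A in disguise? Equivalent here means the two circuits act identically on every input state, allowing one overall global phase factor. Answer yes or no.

No: there is an input state on which the two circuits produce genuinely different outputs (not merely differing by a phase).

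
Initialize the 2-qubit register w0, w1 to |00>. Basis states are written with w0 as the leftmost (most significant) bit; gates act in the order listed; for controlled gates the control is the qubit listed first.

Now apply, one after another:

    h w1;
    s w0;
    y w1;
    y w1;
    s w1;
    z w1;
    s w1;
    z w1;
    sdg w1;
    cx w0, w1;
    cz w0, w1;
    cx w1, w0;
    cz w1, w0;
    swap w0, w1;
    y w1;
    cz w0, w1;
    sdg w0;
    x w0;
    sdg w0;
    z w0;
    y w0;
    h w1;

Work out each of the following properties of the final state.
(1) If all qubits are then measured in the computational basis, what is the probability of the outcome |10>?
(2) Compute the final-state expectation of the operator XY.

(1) A full measurement returns |10> with probability 1/4.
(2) In the final state, XY has expectation 1.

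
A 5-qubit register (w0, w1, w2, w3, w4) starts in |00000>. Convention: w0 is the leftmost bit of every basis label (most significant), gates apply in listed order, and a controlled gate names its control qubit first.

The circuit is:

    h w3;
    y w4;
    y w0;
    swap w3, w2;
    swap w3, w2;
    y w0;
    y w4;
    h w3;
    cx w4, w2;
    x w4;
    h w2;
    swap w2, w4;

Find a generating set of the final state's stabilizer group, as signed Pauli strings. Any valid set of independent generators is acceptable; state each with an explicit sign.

The stabilizer group can be generated by +IIIIX, +ZIIII, +IZIII, -IIZII, +IIIZI, among other valid generating sets. Key observation: gates 1-8 undo each other exactly, leaving only the rest of the circuit to track.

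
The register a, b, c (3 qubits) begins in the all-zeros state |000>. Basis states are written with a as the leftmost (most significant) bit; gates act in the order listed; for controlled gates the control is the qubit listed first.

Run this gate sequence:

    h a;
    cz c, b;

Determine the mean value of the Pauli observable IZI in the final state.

The expectation value of IZI is 1.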